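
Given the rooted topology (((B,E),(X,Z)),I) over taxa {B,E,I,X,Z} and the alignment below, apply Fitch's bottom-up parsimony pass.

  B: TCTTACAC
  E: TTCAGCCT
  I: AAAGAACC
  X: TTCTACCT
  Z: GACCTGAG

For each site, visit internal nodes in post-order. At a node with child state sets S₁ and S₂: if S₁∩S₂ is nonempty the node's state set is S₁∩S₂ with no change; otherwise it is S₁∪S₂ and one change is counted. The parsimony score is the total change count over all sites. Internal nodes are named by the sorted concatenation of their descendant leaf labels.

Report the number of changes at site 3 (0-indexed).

3

[col 0] BE: children B:{T}, E:{T} ∩→ {T}; cost 0
[col 0] XZ: children X:{T}, Z:{G} ∪→ {G,T}; cost 1
[col 0] BEXZ: children BE:{T}, XZ:{G,T} ∩→ {T}; cost 0
[col 0] BEIXZ: children BEXZ:{T}, I:{A} ∪→ {A,T}; cost 1
[col 1] BE: children B:{C}, E:{T} ∪→ {C,T}; cost 1
[col 1] XZ: children X:{T}, Z:{A} ∪→ {A,T}; cost 1
[col 1] BEXZ: children BE:{C,T}, XZ:{A,T} ∩→ {T}; cost 0
[col 1] BEIXZ: children BEXZ:{T}, I:{A} ∪→ {A,T}; cost 1
[col 2] BE: children B:{T}, E:{C} ∪→ {C,T}; cost 1
[col 2] XZ: children X:{C}, Z:{C} ∩→ {C}; cost 0
[col 2] BEXZ: children BE:{C,T}, XZ:{C} ∩→ {C}; cost 0
[col 2] BEIXZ: children BEXZ:{C}, I:{A} ∪→ {A,C}; cost 1
[col 3] BE: children B:{T}, E:{A} ∪→ {A,T}; cost 1
[col 3] XZ: children X:{T}, Z:{C} ∪→ {C,T}; cost 1
[col 3] BEXZ: children BE:{A,T}, XZ:{C,T} ∩→ {T}; cost 0
[col 3] BEIXZ: children BEXZ:{T}, I:{G} ∪→ {G,T}; cost 1
[col 4] BE: children B:{A}, E:{G} ∪→ {A,G}; cost 1
[col 4] XZ: children X:{A}, Z:{T} ∪→ {A,T}; cost 1
[col 4] BEXZ: children BE:{A,G}, XZ:{A,T} ∩→ {A}; cost 0
[col 4] BEIXZ: children BEXZ:{A}, I:{A} ∩→ {A}; cost 0
[col 5] BE: children B:{C}, E:{C} ∩→ {C}; cost 0
[col 5] XZ: children X:{C}, Z:{G} ∪→ {C,G}; cost 1
[col 5] BEXZ: children BE:{C}, XZ:{C,G} ∩→ {C}; cost 0
[col 5] BEIXZ: children BEXZ:{C}, I:{A} ∪→ {A,C}; cost 1
[col 6] BE: children B:{A}, E:{C} ∪→ {A,C}; cost 1
[col 6] XZ: children X:{C}, Z:{A} ∪→ {A,C}; cost 1
[col 6] BEXZ: children BE:{A,C}, XZ:{A,C} ∩→ {A,C}; cost 0
[col 6] BEIXZ: children BEXZ:{A,C}, I:{C} ∩→ {C}; cost 0
[col 7] BE: children B:{C}, E:{T} ∪→ {C,T}; cost 1
[col 7] XZ: children X:{T}, Z:{G} ∪→ {G,T}; cost 1
[col 7] BEXZ: children BE:{C,T}, XZ:{G,T} ∩→ {T}; cost 0
[col 7] BEIXZ: children BEXZ:{T}, I:{C} ∪→ {C,T}; cost 1
per-site changes: [2, 3, 2, 3, 2, 2, 2, 3]; total = 19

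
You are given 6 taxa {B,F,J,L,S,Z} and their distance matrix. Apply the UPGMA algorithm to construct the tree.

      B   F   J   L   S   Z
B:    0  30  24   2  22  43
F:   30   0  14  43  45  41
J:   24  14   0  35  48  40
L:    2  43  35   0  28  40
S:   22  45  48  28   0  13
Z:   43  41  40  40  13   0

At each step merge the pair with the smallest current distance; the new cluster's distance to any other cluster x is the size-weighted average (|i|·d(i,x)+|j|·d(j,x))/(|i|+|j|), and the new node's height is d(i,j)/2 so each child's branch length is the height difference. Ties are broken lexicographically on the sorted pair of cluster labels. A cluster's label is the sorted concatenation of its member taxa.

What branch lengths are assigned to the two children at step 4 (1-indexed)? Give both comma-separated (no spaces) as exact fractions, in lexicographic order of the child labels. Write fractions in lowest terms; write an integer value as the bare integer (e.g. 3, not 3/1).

31/2,19/2

iteration 1: select B,L (d=2); attach at lengths (1, 1); label the merged cluster BL
  updated: d(BL,F)=73/2, d(BL,J)=59/2, d(BL,S)=25, d(BL,Z)=83/2
iteration 2: select S,Z (d=13); attach at lengths (13/2, 13/2); label the merged cluster SZ
  updated: d(BL,SZ)=133/4, d(F,SZ)=43, d(J,SZ)=44
iteration 3: select F,J (d=14); attach at lengths (7, 7); label the merged cluster FJ
  updated: d(BL,FJ)=33, d(FJ,SZ)=87/2
iteration 4: select BL,FJ (d=33); attach at lengths (31/2, 19/2); label the merged cluster BFJL
  updated: d(BFJL,SZ)=307/8
iteration 5: select BFJL,SZ (d=307/8); attach at lengths (43/16, 203/16); label the merged cluster BFJLSZ
final tree: (((B:1,L:1):31/2,(F:7,J:7):19/2):43/16,(S:13/2,Z:13/2):203/16)
total length: 555/8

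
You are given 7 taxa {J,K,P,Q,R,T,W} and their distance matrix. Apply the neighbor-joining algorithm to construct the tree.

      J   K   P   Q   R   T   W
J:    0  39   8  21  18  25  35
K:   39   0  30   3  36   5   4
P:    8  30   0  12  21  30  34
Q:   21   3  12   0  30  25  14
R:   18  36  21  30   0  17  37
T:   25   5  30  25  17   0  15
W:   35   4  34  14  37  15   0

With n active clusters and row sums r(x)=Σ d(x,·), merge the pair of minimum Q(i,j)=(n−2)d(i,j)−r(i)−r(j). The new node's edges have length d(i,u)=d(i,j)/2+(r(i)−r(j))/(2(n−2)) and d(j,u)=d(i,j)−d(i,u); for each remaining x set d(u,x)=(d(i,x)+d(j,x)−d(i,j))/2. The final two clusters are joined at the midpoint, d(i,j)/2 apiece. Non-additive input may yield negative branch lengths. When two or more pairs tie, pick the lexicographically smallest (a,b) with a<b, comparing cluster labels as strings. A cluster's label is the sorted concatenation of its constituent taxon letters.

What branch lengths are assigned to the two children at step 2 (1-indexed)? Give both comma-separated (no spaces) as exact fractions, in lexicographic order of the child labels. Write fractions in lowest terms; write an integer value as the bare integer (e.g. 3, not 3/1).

39/8,85/8

1. join J+P (d=8, Q=-241) ⇒ JP; edges |J|=51/10, |P|=29/10
  updated: d(JP,K)=61/2, d(JP,Q)=25/2, d(JP,R)=31/2, d(JP,T)=47/2, d(JP,W)=61/2
2. join JP+R (d=31/2, Q=-186) ⇒ JPR; edges |JP|=39/8, |R|=85/8
  updated: d(JPR,K)=51/2, d(JPR,Q)=27/2, d(JPR,T)=25/2, d(JPR,W)=26
3. join JPR+T (d=25/2, Q=-195/2) ⇒ JPRT; edges |JPR|=115/12, |T|=35/12
  updated: d(JPRT,K)=9, d(JPRT,Q)=13, d(JPRT,W)=57/4
4. join JPRT+Q (d=13, Q=-161/4) ⇒ JPQRT; edges |JPRT|=129/16, |Q|=79/16
  updated: d(JPQRT,K)=-1/2, d(JPQRT,W)=61/8
5. join JPQRT+K (d=-1/2, Q=-89/8) ⇒ JKPQRT; edges |JPQRT|=25/16, |K|=-33/16
  updated: d(JKPQRT,W)=97/16
6. join JKPQRT+W (d=97/16) ⇒ JKPQRTW; edges |JKPQRT|=97/32, |W|=97/32
final tree: ((((((J:51/10,P:29/10):39/8,R:85/8):115/12,T:35/12):129/16,Q:79/16):25/16,K:-33/16):97/32,W:97/32)
total length: 873/16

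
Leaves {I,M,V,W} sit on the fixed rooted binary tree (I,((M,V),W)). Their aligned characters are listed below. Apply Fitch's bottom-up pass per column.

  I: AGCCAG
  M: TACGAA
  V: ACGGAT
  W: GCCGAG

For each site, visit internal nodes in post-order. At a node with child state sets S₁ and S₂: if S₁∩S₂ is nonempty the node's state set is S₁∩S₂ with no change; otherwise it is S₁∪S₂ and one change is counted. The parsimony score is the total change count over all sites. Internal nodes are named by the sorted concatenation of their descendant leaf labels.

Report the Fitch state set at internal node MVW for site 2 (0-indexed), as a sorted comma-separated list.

C

[col 0] MV: children M:{T}, V:{A} ∪→ {A,T}; cost 1
[col 0] MVW: children MV:{A,T}, W:{G} ∪→ {A,G,T}; cost 1
[col 0] IMVW: children I:{A}, MVW:{A,G,T} ∩→ {A}; cost 0
[col 1] MV: children M:{A}, V:{C} ∪→ {A,C}; cost 1
[col 1] MVW: children MV:{A,C}, W:{C} ∩→ {C}; cost 0
[col 1] IMVW: children I:{G}, MVW:{C} ∪→ {C,G}; cost 1
[col 2] MV: children M:{C}, V:{G} ∪→ {C,G}; cost 1
[col 2] MVW: children MV:{C,G}, W:{C} ∩→ {C}; cost 0
[col 2] IMVW: children I:{C}, MVW:{C} ∩→ {C}; cost 0
[col 3] MV: children M:{G}, V:{G} ∩→ {G}; cost 0
[col 3] MVW: children MV:{G}, W:{G} ∩→ {G}; cost 0
[col 3] IMVW: children I:{C}, MVW:{G} ∪→ {C,G}; cost 1
[col 4] MV: children M:{A}, V:{A} ∩→ {A}; cost 0
[col 4] MVW: children MV:{A}, W:{A} ∩→ {A}; cost 0
[col 4] IMVW: children I:{A}, MVW:{A} ∩→ {A}; cost 0
[col 5] MV: children M:{A}, V:{T} ∪→ {A,T}; cost 1
[col 5] MVW: children MV:{A,T}, W:{G} ∪→ {A,G,T}; cost 1
[col 5] IMVW: children I:{G}, MVW:{A,G,T} ∩→ {G}; cost 0
per-site changes: [2, 2, 1, 1, 0, 2]; total = 8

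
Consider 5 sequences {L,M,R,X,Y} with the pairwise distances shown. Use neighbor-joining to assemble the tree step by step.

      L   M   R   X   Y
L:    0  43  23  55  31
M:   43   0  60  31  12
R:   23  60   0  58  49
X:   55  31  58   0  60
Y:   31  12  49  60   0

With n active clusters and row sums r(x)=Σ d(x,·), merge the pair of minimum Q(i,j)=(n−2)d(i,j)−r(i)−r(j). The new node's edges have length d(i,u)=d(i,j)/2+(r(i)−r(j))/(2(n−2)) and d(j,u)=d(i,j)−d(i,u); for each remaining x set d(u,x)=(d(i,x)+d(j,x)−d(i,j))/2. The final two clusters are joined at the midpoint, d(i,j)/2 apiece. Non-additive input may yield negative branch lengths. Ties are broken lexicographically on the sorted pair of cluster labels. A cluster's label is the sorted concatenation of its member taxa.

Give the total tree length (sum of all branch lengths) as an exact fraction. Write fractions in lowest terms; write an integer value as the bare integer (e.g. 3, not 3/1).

731/8

step 1: merge (L,R) at d=23, Q=-273; branch lengths L→31/6, R→107/6; new cluster LR
  updated: d(LR,M)=40, d(LR,X)=45, d(LR,Y)=57/2
step 2: merge (LR,X) at d=45, Q=-319/2; branch lengths LR→135/8, X→225/8; new cluster LRX
  updated: d(LRX,M)=13, d(LRX,Y)=87/4
step 3: merge (LRX,M) at d=13, Q=-187/4; branch lengths LRX→91/8, M→13/8; new cluster LMRX
  updated: d(LMRX,Y)=83/8
step 4: merge (LMRX,Y) at d=83/8; branch lengths LMRX→83/16, Y→83/16; new cluster LMRXY
final tree: ((((L:31/6,R:107/6):135/8,X:225/8):91/8,M:13/8):83/16,Y:83/16)
total length: 731/8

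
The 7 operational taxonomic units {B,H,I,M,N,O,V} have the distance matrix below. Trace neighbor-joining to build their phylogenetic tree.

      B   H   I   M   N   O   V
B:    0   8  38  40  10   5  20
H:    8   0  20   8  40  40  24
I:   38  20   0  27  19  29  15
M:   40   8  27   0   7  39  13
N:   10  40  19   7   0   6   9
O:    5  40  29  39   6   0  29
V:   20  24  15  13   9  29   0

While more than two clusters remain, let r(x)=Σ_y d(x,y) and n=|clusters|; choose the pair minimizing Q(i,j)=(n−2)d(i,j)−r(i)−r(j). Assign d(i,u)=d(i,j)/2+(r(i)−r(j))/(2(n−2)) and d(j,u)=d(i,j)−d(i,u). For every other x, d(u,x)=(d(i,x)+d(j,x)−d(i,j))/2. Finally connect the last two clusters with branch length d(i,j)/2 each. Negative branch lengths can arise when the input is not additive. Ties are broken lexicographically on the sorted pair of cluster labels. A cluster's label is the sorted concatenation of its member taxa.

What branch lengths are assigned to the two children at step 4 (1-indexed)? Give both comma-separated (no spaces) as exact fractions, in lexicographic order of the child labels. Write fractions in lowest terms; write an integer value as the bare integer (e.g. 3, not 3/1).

iteration 1: select B,O (d=5, Q=-244); attach at lengths (-1/5, 26/5); label the merged cluster BO
  updated: d(BO,H)=43/2, d(BO,I)=31, d(BO,M)=37, d(BO,N)=11/2, d(BO,V)=22
iteration 2: select BO,N (d=11/2, Q=-351/2); attach at lengths (117/16, -29/16); label the merged cluster BNO
  updated: d(BNO,H)=28, d(BNO,I)=89/4, d(BNO,M)=77/4, d(BNO,V)=51/4
iteration 3: select H,M (d=8, Q=-493/4); attach at lengths (49/8, 15/8); label the merged cluster HM
  updated: d(BNO,HM)=157/8, d(HM,I)=39/2, d(HM,V)=29/2
iteration 4: select BNO,V (d=51/4, Q=-571/8); attach at lengths (303/32, 105/32); label the merged cluster BNOV
  updated: d(BNOV,HM)=171/16, d(BNOV,I)=49/4
iteration 5: select BNOV,HM (d=171/16, Q=-679/16); attach at lengths (55/32, 287/32); label the merged cluster BHMNOV
  updated: d(BHMNOV,I)=337/32
iteration 6: select BHMNOV,I (d=337/32); attach at lengths (337/64, 337/64); label the merged cluster BHIMNOV
final tree: (((((B:-1/5,O:26/5):117/16,N:-29/16):303/32,V:105/32):55/32,(H:49/8,M:15/8):287/32):337/64,I:337/64)
total length: 1679/32

303/32,105/32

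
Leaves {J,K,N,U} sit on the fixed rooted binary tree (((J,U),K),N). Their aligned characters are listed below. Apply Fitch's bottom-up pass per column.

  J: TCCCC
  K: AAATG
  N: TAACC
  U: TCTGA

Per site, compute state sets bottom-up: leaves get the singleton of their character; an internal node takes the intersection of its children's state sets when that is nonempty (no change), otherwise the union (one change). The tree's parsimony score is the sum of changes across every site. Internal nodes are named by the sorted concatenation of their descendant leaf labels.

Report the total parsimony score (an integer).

site 0, node JU: J={T} ∩ U={T} → {T} (+0)
site 0, node JKU: JU={T} ∪ K={A} → {A,T} (+1)
site 0, node JKNU: JKU={A,T} ∩ N={T} → {T} (+0)
site 1, node JU: J={C} ∩ U={C} → {C} (+0)
site 1, node JKU: JU={C} ∪ K={A} → {A,C} (+1)
site 1, node JKNU: JKU={A,C} ∩ N={A} → {A} (+0)
site 2, node JU: J={C} ∪ U={T} → {C,T} (+1)
site 2, node JKU: JU={C,T} ∪ K={A} → {A,C,T} (+1)
site 2, node JKNU: JKU={A,C,T} ∩ N={A} → {A} (+0)
site 3, node JU: J={C} ∪ U={G} → {C,G} (+1)
site 3, node JKU: JU={C,G} ∪ K={T} → {C,G,T} (+1)
site 3, node JKNU: JKU={C,G,T} ∩ N={C} → {C} (+0)
site 4, node JU: J={C} ∪ U={A} → {A,C} (+1)
site 4, node JKU: JU={A,C} ∪ K={G} → {A,C,G} (+1)
site 4, node JKNU: JKU={A,C,G} ∩ N={C} → {C} (+0)
per-site changes: [1, 1, 2, 2, 2]; total = 8

8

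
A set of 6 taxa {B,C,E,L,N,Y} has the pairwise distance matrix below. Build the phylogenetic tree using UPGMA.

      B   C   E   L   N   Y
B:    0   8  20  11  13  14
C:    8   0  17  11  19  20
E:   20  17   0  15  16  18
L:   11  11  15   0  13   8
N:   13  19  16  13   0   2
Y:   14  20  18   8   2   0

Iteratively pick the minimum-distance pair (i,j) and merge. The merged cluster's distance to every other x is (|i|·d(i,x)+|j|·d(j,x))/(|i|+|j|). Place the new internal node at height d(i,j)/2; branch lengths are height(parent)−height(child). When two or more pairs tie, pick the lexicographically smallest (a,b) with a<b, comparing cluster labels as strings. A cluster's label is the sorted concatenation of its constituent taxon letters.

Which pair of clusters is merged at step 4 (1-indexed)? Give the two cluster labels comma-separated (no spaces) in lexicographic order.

BC,LNY

step 1: merge (N,Y) at d=2; branch lengths N→1, Y→1; new cluster NY
  updated: d(B,NY)=27/2, d(C,NY)=39/2, d(E,NY)=17, d(L,NY)=21/2
step 2: merge (B,C) at d=8; branch lengths B→4, C→4; new cluster BC
  updated: d(BC,E)=37/2, d(BC,L)=11, d(BC,NY)=33/2
step 3: merge (L,NY) at d=21/2; branch lengths L→21/4, NY→17/4; new cluster LNY
  updated: d(BC,LNY)=44/3, d(E,LNY)=49/3
step 4: merge (BC,LNY) at d=44/3; branch lengths BC→10/3, LNY→25/12; new cluster BCLNY
  updated: d(BCLNY,E)=86/5
step 5: merge (BCLNY,E) at d=86/5; branch lengths BCLNY→19/15, E→43/5; new cluster BCELNY
final tree: (((B:4,C:4):10/3,(L:21/4,(N:1,Y:1):17/4):25/12):19/15,E:43/5)
total length: 2087/60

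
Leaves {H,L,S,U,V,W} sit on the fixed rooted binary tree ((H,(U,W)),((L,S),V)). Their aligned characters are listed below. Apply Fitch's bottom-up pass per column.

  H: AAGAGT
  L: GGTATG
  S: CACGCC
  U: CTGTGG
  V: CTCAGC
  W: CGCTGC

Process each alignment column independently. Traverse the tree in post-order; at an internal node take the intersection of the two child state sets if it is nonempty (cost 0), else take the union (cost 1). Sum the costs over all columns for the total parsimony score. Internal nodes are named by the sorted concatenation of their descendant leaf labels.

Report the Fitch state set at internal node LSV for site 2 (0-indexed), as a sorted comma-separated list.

[col 0] UW: children U:{C}, W:{C} ∩→ {C}; cost 0
[col 0] HUW: children H:{A}, UW:{C} ∪→ {A,C}; cost 1
[col 0] LS: children L:{G}, S:{C} ∪→ {C,G}; cost 1
[col 0] LSV: children LS:{C,G}, V:{C} ∩→ {C}; cost 0
[col 0] HLSUVW: children HUW:{A,C}, LSV:{C} ∩→ {C}; cost 0
[col 1] UW: children U:{T}, W:{G} ∪→ {G,T}; cost 1
[col 1] HUW: children H:{A}, UW:{G,T} ∪→ {A,G,T}; cost 1
[col 1] LS: children L:{G}, S:{A} ∪→ {A,G}; cost 1
[col 1] LSV: children LS:{A,G}, V:{T} ∪→ {A,G,T}; cost 1
[col 1] HLSUVW: children HUW:{A,G,T}, LSV:{A,G,T} ∩→ {A,G,T}; cost 0
[col 2] UW: children U:{G}, W:{C} ∪→ {C,G}; cost 1
[col 2] HUW: children H:{G}, UW:{C,G} ∩→ {G}; cost 0
[col 2] LS: children L:{T}, S:{C} ∪→ {C,T}; cost 1
[col 2] LSV: children LS:{C,T}, V:{C} ∩→ {C}; cost 0
[col 2] HLSUVW: children HUW:{G}, LSV:{C} ∪→ {C,G}; cost 1
[col 3] UW: children U:{T}, W:{T} ∩→ {T}; cost 0
[col 3] HUW: children H:{A}, UW:{T} ∪→ {A,T}; cost 1
[col 3] LS: children L:{A}, S:{G} ∪→ {A,G}; cost 1
[col 3] LSV: children LS:{A,G}, V:{A} ∩→ {A}; cost 0
[col 3] HLSUVW: children HUW:{A,T}, LSV:{A} ∩→ {A}; cost 0
[col 4] UW: children U:{G}, W:{G} ∩→ {G}; cost 0
[col 4] HUW: children H:{G}, UW:{G} ∩→ {G}; cost 0
[col 4] LS: children L:{T}, S:{C} ∪→ {C,T}; cost 1
[col 4] LSV: children LS:{C,T}, V:{G} ∪→ {C,G,T}; cost 1
[col 4] HLSUVW: children HUW:{G}, LSV:{C,G,T} ∩→ {G}; cost 0
[col 5] UW: children U:{G}, W:{C} ∪→ {C,G}; cost 1
[col 5] HUW: children H:{T}, UW:{C,G} ∪→ {C,G,T}; cost 1
[col 5] LS: children L:{G}, S:{C} ∪→ {C,G}; cost 1
[col 5] LSV: children LS:{C,G}, V:{C} ∩→ {C}; cost 0
[col 5] HLSUVW: children HUW:{C,G,T}, LSV:{C} ∩→ {C}; cost 0
per-site changes: [2, 4, 3, 2, 2, 3]; total = 16

C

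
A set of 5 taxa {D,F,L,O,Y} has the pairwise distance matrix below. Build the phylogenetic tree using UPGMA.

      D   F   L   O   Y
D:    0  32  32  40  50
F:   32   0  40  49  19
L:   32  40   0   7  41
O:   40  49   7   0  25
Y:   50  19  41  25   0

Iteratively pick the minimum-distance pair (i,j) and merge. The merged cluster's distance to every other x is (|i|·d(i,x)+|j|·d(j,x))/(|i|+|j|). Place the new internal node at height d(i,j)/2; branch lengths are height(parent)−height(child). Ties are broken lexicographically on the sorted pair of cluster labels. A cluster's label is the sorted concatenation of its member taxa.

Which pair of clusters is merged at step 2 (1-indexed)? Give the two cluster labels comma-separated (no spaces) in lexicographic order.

F,Y

1. join L+O (d=7) ⇒ LO; edges |L|=7/2, |O|=7/2
  updated: d(D,LO)=36, d(F,LO)=89/2, d(LO,Y)=33
2. join F+Y (d=19) ⇒ FY; edges |F|=19/2, |Y|=19/2
  updated: d(D,FY)=41, d(FY,LO)=155/4
3. join D+LO (d=36) ⇒ DLO; edges |D|=18, |LO|=29/2
  updated: d(DLO,FY)=79/2
4. join DLO+FY (d=79/2) ⇒ DFLOY; edges |DLO|=7/4, |FY|=41/4
final tree: ((D:18,(L:7/2,O:7/2):29/2):7/4,(F:19/2,Y:19/2):41/4)
total length: 141/2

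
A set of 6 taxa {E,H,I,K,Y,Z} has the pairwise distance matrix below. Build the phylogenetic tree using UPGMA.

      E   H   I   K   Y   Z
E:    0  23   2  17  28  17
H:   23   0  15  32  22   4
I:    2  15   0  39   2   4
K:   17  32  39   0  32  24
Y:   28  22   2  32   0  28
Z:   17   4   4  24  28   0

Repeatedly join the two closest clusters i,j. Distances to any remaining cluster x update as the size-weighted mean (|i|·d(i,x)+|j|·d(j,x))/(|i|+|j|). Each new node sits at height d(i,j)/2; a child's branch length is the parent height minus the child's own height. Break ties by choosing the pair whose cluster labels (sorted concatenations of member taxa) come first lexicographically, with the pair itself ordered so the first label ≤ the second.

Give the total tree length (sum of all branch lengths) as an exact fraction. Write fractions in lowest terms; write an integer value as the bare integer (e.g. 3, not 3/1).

step 1: merge (E,I) at d=2; branch lengths E→1, I→1; new cluster EI
  updated: d(EI,H)=19, d(EI,K)=28, d(EI,Y)=15, d(EI,Z)=21/2
step 2: merge (H,Z) at d=4; branch lengths H→2, Z→2; new cluster HZ
  updated: d(EI,HZ)=59/4, d(HZ,K)=28, d(HZ,Y)=25
step 3: merge (EI,HZ) at d=59/4; branch lengths EI→51/8, HZ→43/8; new cluster EHIZ
  updated: d(EHIZ,K)=28, d(EHIZ,Y)=20
step 4: merge (EHIZ,Y) at d=20; branch lengths EHIZ→21/8, Y→10; new cluster EHIYZ
  updated: d(EHIYZ,K)=144/5
step 5: merge (EHIYZ,K) at d=144/5; branch lengths EHIYZ→22/5, K→72/5; new cluster EHIKYZ
final tree: ((((E:1,I:1):51/8,(H:2,Z:2):43/8):21/8,Y:10):22/5,K:72/5)
total length: 1967/40

1967/40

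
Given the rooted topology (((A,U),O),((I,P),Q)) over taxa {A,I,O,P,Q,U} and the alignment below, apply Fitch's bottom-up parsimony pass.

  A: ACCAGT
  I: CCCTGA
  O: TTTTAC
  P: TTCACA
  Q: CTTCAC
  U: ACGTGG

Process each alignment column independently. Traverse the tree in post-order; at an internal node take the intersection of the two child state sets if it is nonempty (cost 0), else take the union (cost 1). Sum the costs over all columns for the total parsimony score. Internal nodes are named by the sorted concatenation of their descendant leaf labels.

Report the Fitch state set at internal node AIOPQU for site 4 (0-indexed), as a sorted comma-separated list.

site 0, node AU: A={A} ∩ U={A} → {A} (+0)
site 0, node AOU: AU={A} ∪ O={T} → {A,T} (+1)
site 0, node IP: I={C} ∪ P={T} → {C,T} (+1)
site 0, node IPQ: IP={C,T} ∩ Q={C} → {C} (+0)
site 0, node AIOPQU: AOU={A,T} ∪ IPQ={C} → {A,C,T} (+1)
site 1, node AU: A={C} ∩ U={C} → {C} (+0)
site 1, node AOU: AU={C} ∪ O={T} → {C,T} (+1)
site 1, node IP: I={C} ∪ P={T} → {C,T} (+1)
site 1, node IPQ: IP={C,T} ∩ Q={T} → {T} (+0)
site 1, node AIOPQU: AOU={C,T} ∩ IPQ={T} → {T} (+0)
site 2, node AU: A={C} ∪ U={G} → {C,G} (+1)
site 2, node AOU: AU={C,G} ∪ O={T} → {C,G,T} (+1)
site 2, node IP: I={C} ∩ P={C} → {C} (+0)
site 2, node IPQ: IP={C} ∪ Q={T} → {C,T} (+1)
site 2, node AIOPQU: AOU={C,G,T} ∩ IPQ={C,T} → {C,T} (+0)
site 3, node AU: A={A} ∪ U={T} → {A,T} (+1)
site 3, node AOU: AU={A,T} ∩ O={T} → {T} (+0)
site 3, node IP: I={T} ∪ P={A} → {A,T} (+1)
site 3, node IPQ: IP={A,T} ∪ Q={C} → {A,C,T} (+1)
site 3, node AIOPQU: AOU={T} ∩ IPQ={A,C,T} → {T} (+0)
site 4, node AU: A={G} ∩ U={G} → {G} (+0)
site 4, node AOU: AU={G} ∪ O={A} → {A,G} (+1)
site 4, node IP: I={G} ∪ P={C} → {C,G} (+1)
site 4, node IPQ: IP={C,G} ∪ Q={A} → {A,C,G} (+1)
site 4, node AIOPQU: AOU={A,G} ∩ IPQ={A,C,G} → {A,G} (+0)
site 5, node AU: A={T} ∪ U={G} → {G,T} (+1)
site 5, node AOU: AU={G,T} ∪ O={C} → {C,G,T} (+1)
site 5, node IP: I={A} ∩ P={A} → {A} (+0)
site 5, node IPQ: IP={A} ∪ Q={C} → {A,C} (+1)
site 5, node AIOPQU: AOU={C,G,T} ∩ IPQ={A,C} → {C} (+0)
per-site changes: [3, 2, 3, 3, 3, 3]; total = 17

A,G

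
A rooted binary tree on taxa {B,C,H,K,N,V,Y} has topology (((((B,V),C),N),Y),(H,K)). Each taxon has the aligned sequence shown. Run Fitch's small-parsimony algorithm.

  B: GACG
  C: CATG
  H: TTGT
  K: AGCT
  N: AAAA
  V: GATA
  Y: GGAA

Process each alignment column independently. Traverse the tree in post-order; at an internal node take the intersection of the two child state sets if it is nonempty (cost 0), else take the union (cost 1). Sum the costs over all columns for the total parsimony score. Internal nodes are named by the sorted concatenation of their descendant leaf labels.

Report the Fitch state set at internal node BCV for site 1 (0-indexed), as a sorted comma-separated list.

A

[col 0] BV: children B:{G}, V:{G} ∩→ {G}; cost 0
[col 0] BCV: children BV:{G}, C:{C} ∪→ {C,G}; cost 1
[col 0] BCNV: children BCV:{C,G}, N:{A} ∪→ {A,C,G}; cost 1
[col 0] BCNVY: children BCNV:{A,C,G}, Y:{G} ∩→ {G}; cost 0
[col 0] HK: children H:{T}, K:{A} ∪→ {A,T}; cost 1
[col 0] BCHKNVY: children BCNVY:{G}, HK:{A,T} ∪→ {A,G,T}; cost 1
[col 1] BV: children B:{A}, V:{A} ∩→ {A}; cost 0
[col 1] BCV: children BV:{A}, C:{A} ∩→ {A}; cost 0
[col 1] BCNV: children BCV:{A}, N:{A} ∩→ {A}; cost 0
[col 1] BCNVY: children BCNV:{A}, Y:{G} ∪→ {A,G}; cost 1
[col 1] HK: children H:{T}, K:{G} ∪→ {G,T}; cost 1
[col 1] BCHKNVY: children BCNVY:{A,G}, HK:{G,T} ∩→ {G}; cost 0
[col 2] BV: children B:{C}, V:{T} ∪→ {C,T}; cost 1
[col 2] BCV: children BV:{C,T}, C:{T} ∩→ {T}; cost 0
[col 2] BCNV: children BCV:{T}, N:{A} ∪→ {A,T}; cost 1
[col 2] BCNVY: children BCNV:{A,T}, Y:{A} ∩→ {A}; cost 0
[col 2] HK: children H:{G}, K:{C} ∪→ {C,G}; cost 1
[col 2] BCHKNVY: children BCNVY:{A}, HK:{C,G} ∪→ {A,C,G}; cost 1
[col 3] BV: children B:{G}, V:{A} ∪→ {A,G}; cost 1
[col 3] BCV: children BV:{A,G}, C:{G} ∩→ {G}; cost 0
[col 3] BCNV: children BCV:{G}, N:{A} ∪→ {A,G}; cost 1
[col 3] BCNVY: children BCNV:{A,G}, Y:{A} ∩→ {A}; cost 0
[col 3] HK: children H:{T}, K:{T} ∩→ {T}; cost 0
[col 3] BCHKNVY: children BCNVY:{A}, HK:{T} ∪→ {A,T}; cost 1
per-site changes: [4, 2, 4, 3]; total = 13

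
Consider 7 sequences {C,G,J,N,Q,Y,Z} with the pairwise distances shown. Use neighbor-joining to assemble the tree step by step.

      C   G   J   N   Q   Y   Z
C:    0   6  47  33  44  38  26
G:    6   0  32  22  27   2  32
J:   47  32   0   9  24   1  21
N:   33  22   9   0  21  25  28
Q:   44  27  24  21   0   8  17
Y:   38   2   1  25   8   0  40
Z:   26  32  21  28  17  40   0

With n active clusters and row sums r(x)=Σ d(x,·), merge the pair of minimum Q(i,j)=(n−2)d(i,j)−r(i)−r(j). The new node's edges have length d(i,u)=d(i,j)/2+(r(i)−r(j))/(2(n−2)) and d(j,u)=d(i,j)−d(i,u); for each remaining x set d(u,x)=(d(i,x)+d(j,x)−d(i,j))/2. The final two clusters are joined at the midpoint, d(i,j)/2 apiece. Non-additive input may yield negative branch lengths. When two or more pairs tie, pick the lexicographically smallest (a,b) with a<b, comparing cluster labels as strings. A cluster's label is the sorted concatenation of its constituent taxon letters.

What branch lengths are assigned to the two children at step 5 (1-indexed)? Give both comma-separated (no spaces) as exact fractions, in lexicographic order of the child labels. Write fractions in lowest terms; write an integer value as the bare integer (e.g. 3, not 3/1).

13/8,33/4

step 1: merge (C,G) at d=6, Q=-285; branch lengths C→103/10, G→-43/10; new cluster CG
  updated: d(CG,J)=73/2, d(CG,N)=49/2, d(CG,Q)=65/2, d(CG,Y)=17, d(CG,Z)=26
step 2: merge (J,Y) at d=1, Q=-357/2; branch lengths J→9/16, Y→7/16; new cluster JY
  updated: d(CG,JY)=105/4, d(JY,N)=33/2, d(JY,Q)=31/2, d(JY,Z)=30
step 3: merge (Q,Z) at d=17, Q=-136; branch lengths Q→6, Z→11; new cluster QZ
  updated: d(CG,QZ)=83/4, d(JY,QZ)=57/4, d(N,QZ)=16
step 4: merge (CG,QZ) at d=83/4, Q=-81; branch lengths CG→31/2, QZ→21/4; new cluster CGQZ
  updated: d(CGQZ,JY)=79/8, d(CGQZ,N)=79/8
step 5: merge (CGQZ,JY) at d=79/8, Q=-145/4; branch lengths CGQZ→13/8, JY→33/4; new cluster CGJQYZ
  updated: d(CGJQYZ,N)=33/4
step 6: merge (CGJQYZ,N) at d=33/4; branch lengths CGJQYZ→33/8, N→33/8; new cluster CGJNQYZ
final tree: ((((C:103/10,G:-43/10):31/2,(Q:6,Z:11):21/4):13/8,(J:9/16,Y:7/16):33/4):33/8,N:33/8)
total length: 503/8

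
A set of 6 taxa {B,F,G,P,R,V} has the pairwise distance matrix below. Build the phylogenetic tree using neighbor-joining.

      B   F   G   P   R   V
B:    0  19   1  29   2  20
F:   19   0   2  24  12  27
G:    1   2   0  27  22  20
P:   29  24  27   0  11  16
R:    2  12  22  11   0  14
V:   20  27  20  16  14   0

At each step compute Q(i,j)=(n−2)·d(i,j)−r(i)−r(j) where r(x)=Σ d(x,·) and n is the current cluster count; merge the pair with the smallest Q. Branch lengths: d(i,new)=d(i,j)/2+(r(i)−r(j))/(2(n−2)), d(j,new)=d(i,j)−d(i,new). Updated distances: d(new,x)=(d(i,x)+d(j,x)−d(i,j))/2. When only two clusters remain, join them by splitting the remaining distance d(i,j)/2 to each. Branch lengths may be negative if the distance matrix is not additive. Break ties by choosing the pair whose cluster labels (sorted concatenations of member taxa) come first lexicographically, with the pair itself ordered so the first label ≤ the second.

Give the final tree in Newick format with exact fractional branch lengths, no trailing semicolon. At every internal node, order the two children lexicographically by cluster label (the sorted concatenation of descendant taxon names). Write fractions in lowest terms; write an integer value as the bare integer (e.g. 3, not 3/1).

iteration 1: select F,G (d=2, Q=-148); attach at lengths (5/2, -1/2); label the merged cluster FG
  updated: d(B,FG)=9, d(FG,P)=49/2, d(FG,R)=16, d(FG,V)=45/2
iteration 2: select B,FG (d=9, Q=-105); attach at lengths (5/2, 13/2); label the merged cluster BFG
  updated: d(BFG,P)=89/4, d(BFG,R)=9/2, d(BFG,V)=67/4
iteration 3: select BFG,R (d=9/2, Q=-64); attach at lengths (23/4, -5/4); label the merged cluster BFGR
  updated: d(BFGR,P)=115/8, d(BFGR,V)=105/8
iteration 4: select BFGR,P (d=115/8, Q=-87/2); attach at lengths (23/4, 69/8); label the merged cluster BFGPR
  updated: d(BFGPR,V)=59/8
iteration 5: select BFGPR,V (d=59/8); attach at lengths (59/16, 59/16); label the merged cluster BFGPRV
final tree: ((((B:5/2,(F:5/2,G:-1/2):13/2):23/4,R:-5/4):23/4,P:69/8):59/16,V:59/16)
total length: 149/4

((((B:5/2,(F:5/2,G:-1/2):13/2):23/4,R:-5/4):23/4,P:69/8):59/16,V:59/16)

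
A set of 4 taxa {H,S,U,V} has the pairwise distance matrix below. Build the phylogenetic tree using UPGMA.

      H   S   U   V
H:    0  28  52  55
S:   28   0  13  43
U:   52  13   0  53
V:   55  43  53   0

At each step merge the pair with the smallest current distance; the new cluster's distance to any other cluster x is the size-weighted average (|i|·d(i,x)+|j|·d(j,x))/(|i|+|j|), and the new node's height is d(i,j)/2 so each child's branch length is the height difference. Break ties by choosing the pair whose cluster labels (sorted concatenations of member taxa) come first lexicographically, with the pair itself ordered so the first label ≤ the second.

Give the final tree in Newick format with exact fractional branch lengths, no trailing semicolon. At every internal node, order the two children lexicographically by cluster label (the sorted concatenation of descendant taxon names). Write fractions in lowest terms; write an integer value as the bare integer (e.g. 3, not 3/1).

step 1: merge (S,U) at d=13; branch lengths S→13/2, U→13/2; new cluster SU
  updated: d(H,SU)=40, d(SU,V)=48
step 2: merge (H,SU) at d=40; branch lengths H→20, SU→27/2; new cluster HSU
  updated: d(HSU,V)=151/3
step 3: merge (HSU,V) at d=151/3; branch lengths HSU→31/6, V→151/6; new cluster HSUV
final tree: ((H:20,(S:13/2,U:13/2):27/2):31/6,V:151/6)
total length: 461/6

((H:20,(S:13/2,U:13/2):27/2):31/6,V:151/6)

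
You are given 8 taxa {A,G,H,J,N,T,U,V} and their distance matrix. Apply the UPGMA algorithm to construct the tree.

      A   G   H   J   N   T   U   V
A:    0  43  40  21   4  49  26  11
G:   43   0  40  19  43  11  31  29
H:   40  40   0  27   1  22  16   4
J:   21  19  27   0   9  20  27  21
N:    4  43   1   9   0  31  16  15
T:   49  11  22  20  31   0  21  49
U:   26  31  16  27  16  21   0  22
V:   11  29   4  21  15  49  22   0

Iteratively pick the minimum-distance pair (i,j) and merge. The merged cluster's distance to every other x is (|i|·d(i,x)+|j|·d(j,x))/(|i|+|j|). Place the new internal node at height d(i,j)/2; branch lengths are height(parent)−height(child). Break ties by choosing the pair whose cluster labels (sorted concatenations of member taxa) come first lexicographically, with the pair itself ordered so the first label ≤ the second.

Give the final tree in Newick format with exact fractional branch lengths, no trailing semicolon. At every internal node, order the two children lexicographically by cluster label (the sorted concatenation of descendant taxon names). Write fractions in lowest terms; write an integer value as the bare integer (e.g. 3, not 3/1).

((A:81/8,(((H:1/2,N:1/2):17/4,V:19/4):17/4,U:9):9/8):637/120,((G:11/2,T:11/2):17/4,J:39/4):341/60)

iteration 1: select H,N (d=1); attach at lengths (1/2, 1/2); label the merged cluster HN
  updated: d(A,HN)=22, d(G,HN)=83/2, d(HN,J)=18, d(HN,T)=53/2, d(HN,U)=16, d(HN,V)=19/2
iteration 2: select HN,V (d=19/2); attach at lengths (17/4, 19/4); label the merged cluster HNV
  updated: d(A,HNV)=55/3, d(G,HNV)=112/3, d(HNV,J)=19, d(HNV,T)=34, d(HNV,U)=18
iteration 3: select G,T (d=11); attach at lengths (11/2, 11/2); label the merged cluster GT
  updated: d(A,GT)=46, d(GT,HNV)=107/3, d(GT,J)=39/2, d(GT,U)=26
iteration 4: select HNV,U (d=18); attach at lengths (17/4, 9); label the merged cluster HNUV
  updated: d(A,HNUV)=81/4, d(GT,HNUV)=133/4, d(HNUV,J)=21
iteration 5: select GT,J (d=39/2); attach at lengths (17/4, 39/4); label the merged cluster GJT
  updated: d(A,GJT)=113/3, d(GJT,HNUV)=175/6
iteration 6: select A,HNUV (d=81/4); attach at lengths (81/8, 9/8); label the merged cluster AHNUV
  updated: d(AHNUV,GJT)=463/15
iteration 7: select AHNUV,GJT (d=463/15); attach at lengths (637/120, 341/60); label the merged cluster AGHJNTUV
final tree: ((A:81/8,(((H:1/2,N:1/2):17/4,V:19/4):17/4,U:9):9/8):637/120,((G:11/2,T:11/2):17/4,J:39/4):341/60)
total length: 8459/120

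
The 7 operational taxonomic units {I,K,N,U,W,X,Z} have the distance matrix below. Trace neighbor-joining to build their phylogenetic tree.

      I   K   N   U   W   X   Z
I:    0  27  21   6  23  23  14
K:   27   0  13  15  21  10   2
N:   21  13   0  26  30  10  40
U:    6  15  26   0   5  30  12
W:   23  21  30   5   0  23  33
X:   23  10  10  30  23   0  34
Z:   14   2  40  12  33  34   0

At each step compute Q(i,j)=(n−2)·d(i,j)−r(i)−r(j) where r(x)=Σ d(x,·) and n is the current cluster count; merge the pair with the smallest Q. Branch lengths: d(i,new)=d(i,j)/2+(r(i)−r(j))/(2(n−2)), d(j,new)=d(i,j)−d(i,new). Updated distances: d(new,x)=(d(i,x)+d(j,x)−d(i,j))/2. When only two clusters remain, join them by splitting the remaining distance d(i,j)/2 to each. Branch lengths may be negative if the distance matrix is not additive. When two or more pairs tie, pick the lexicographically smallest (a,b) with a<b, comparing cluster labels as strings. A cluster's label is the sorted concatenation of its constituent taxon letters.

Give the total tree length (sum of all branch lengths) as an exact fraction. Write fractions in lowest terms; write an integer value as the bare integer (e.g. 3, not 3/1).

iteration 1: select N,X (d=10, Q=-220); attach at lengths (6, 4); label the merged cluster NX
  updated: d(I,NX)=17, d(K,NX)=13/2, d(NX,U)=23, d(NX,W)=43/2, d(NX,Z)=32
iteration 2: select K,Z (d=2, Q=-313/2); attach at lengths (-27/16, 59/16); label the merged cluster KZ
  updated: d(I,KZ)=39/2, d(KZ,NX)=73/4, d(KZ,U)=25/2, d(KZ,W)=26
iteration 3: select U,W (d=5, Q=-107); attach at lengths (-7/3, 22/3); label the merged cluster UW
  updated: d(I,UW)=12, d(KZ,UW)=67/4, d(NX,UW)=79/4
iteration 4: select I,UW (d=12, Q=-73); attach at lengths (6, 6); label the merged cluster IUW
  updated: d(IUW,KZ)=97/8, d(IUW,NX)=99/8
iteration 5: select IUW,KZ (d=97/8, Q=-171/4); attach at lengths (25/8, 9); label the merged cluster IKUWZ
  updated: d(IKUWZ,NX)=37/4
iteration 6: select IKUWZ,NX (d=37/4); attach at lengths (37/8, 37/8); label the merged cluster IKNUWXZ
final tree: (((I:6,(U:-7/3,W:22/3):6):25/8,(K:-27/16,Z:59/16):9):37/8,(N:6,X:4):37/8)
total length: 403/8

403/8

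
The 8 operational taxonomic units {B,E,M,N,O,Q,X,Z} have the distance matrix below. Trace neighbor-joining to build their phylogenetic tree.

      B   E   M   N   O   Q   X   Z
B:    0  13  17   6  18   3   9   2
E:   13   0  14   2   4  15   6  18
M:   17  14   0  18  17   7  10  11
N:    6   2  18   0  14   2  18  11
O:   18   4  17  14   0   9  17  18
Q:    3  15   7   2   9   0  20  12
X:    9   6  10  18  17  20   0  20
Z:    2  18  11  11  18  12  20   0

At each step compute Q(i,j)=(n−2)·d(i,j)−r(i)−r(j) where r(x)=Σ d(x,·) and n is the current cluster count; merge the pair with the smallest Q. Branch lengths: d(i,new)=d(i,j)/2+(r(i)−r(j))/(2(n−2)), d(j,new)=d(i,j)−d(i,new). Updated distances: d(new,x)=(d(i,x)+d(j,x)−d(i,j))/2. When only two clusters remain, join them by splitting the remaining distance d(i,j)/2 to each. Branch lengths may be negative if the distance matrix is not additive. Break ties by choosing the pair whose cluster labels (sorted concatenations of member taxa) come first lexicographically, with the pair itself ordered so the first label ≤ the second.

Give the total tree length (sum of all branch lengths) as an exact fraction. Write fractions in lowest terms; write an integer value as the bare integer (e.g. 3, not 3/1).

iteration 1: select B,Z (d=2, Q=-148); attach at lengths (-1, 3); label the merged cluster BZ
  updated: d(BZ,E)=29/2, d(BZ,M)=13, d(BZ,N)=15/2, d(BZ,O)=17, d(BZ,Q)=13/2, d(BZ,X)=27/2
iteration 2: select E,O (d=4, Q=-227/2); attach at lengths (-1/4, 17/4); label the merged cluster EO
  updated: d(BZ,EO)=55/4, d(EO,M)=27/2, d(EO,N)=6, d(EO,Q)=10, d(EO,X)=19/2
iteration 3: select M,X (d=10, Q=-185/2); attach at lengths (61/16, 99/16); label the merged cluster MX
  updated: d(BZ,MX)=33/4, d(EO,MX)=13/2, d(MX,N)=13, d(MX,Q)=17/2
iteration 4: select EO,MX (d=13/2, Q=-53); attach at lengths (13/4, 13/4); label the merged cluster EMOX
  updated: d(BZ,EMOX)=31/4, d(EMOX,N)=25/4, d(EMOX,Q)=6
iteration 5: select BZ,EMOX (d=31/4, Q=-105/4); attach at lengths (69/16, 55/16); label the merged cluster BEMOXZ
  updated: d(BEMOXZ,N)=3, d(BEMOXZ,Q)=19/8
iteration 6: select BEMOXZ,N (d=3, Q=-59/8); attach at lengths (27/16, 21/16); label the merged cluster BEMNOXZ
  updated: d(BEMNOXZ,Q)=11/16
iteration 7: select BEMNOXZ,Q (d=11/16); attach at lengths (11/32, 11/32); label the merged cluster BEMNOQXZ
final tree: ((((B:-1,Z:3):69/16,((E:-1/4,O:17/4):13/4,(M:61/16,X:99/16):13/4):55/16):27/16,N:21/16):11/32,Q:11/32)
total length: 543/16

543/16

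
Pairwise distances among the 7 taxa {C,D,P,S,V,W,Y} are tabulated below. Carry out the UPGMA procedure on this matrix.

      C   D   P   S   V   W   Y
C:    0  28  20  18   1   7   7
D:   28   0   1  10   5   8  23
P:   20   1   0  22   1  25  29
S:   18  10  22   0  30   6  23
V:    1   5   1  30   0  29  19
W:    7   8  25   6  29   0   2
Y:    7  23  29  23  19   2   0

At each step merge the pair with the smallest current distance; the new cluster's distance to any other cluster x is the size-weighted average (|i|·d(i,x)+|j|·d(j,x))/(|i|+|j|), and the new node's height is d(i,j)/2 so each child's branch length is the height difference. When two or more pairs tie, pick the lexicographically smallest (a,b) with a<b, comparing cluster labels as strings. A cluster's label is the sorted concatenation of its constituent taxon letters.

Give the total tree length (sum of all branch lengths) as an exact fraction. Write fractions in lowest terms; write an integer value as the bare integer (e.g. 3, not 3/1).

step 1: merge (C,V) at d=1; branch lengths C→1/2, V→1/2; new cluster CV
  updated: d(CV,D)=33/2, d(CV,P)=21/2, d(CV,S)=24, d(CV,W)=18, d(CV,Y)=13
step 2: merge (D,P) at d=1; branch lengths D→1/2, P→1/2; new cluster DP
  updated: d(CV,DP)=27/2, d(DP,S)=16, d(DP,W)=33/2, d(DP,Y)=26
step 3: merge (W,Y) at d=2; branch lengths W→1, Y→1; new cluster WY
  updated: d(CV,WY)=31/2, d(DP,WY)=85/4, d(S,WY)=29/2
step 4: merge (CV,DP) at d=27/2; branch lengths CV→25/4, DP→25/4; new cluster CDPV
  updated: d(CDPV,S)=20, d(CDPV,WY)=147/8
step 5: merge (S,WY) at d=29/2; branch lengths S→29/4, WY→25/4; new cluster SWY
  updated: d(CDPV,SWY)=227/12
step 6: merge (CDPV,SWY) at d=227/12; branch lengths CDPV→65/24, SWY→53/24; new cluster CDPSVWY
final tree: (((C:1/2,V:1/2):25/4,(D:1/2,P:1/2):25/4):65/24,(S:29/4,(W:1,Y:1):25/4):53/24)
total length: 419/12

419/12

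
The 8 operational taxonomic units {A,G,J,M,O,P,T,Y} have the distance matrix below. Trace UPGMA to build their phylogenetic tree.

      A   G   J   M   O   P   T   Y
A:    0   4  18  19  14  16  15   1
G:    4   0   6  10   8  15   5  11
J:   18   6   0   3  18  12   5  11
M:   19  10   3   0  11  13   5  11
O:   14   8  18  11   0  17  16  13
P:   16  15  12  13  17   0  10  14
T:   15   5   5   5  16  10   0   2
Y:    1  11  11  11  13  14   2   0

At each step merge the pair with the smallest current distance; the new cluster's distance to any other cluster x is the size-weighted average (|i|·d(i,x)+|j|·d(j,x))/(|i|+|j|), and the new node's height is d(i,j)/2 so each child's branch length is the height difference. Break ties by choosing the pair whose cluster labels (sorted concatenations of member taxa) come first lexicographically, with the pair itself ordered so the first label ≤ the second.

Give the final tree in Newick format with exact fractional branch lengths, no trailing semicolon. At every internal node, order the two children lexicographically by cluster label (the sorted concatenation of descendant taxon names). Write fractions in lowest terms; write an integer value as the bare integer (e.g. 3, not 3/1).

1. join A+Y (d=1) ⇒ AY; edges |A|=1/2, |Y|=1/2
  updated: d(AY,G)=15/2, d(AY,J)=29/2, d(AY,M)=15, d(AY,O)=27/2, d(AY,P)=15, d(AY,T)=17/2
2. join J+M (d=3) ⇒ JM; edges |J|=3/2, |M|=3/2
  updated: d(AY,JM)=59/4, d(G,JM)=8, d(JM,O)=29/2, d(JM,P)=25/2, d(JM,T)=5
3. join G+T (d=5) ⇒ GT; edges |G|=5/2, |T|=5/2
  updated: d(AY,GT)=8, d(GT,JM)=13/2, d(GT,O)=12, d(GT,P)=25/2
4. join GT+JM (d=13/2) ⇒ GJMT; edges |GT|=3/4, |JM|=7/4
  updated: d(AY,GJMT)=91/8, d(GJMT,O)=53/4, d(GJMT,P)=25/2
5. join AY+GJMT (d=91/8) ⇒ AGJMTY; edges |AY|=83/16, |GJMT|=39/16
  updated: d(AGJMTY,O)=40/3, d(AGJMTY,P)=40/3
6. join AGJMTY+O (d=40/3) ⇒ AGJMOTY; edges |AGJMTY|=47/48, |O|=20/3
  updated: d(AGJMOTY,P)=97/7
7. join AGJMOTY+P (d=97/7) ⇒ AGJMOPTY; edges |AGJMOTY|=11/42, |P|=97/14
final tree: ((((A:1/2,Y:1/2):83/16,((G:5/2,T:5/2):3/4,(J:3/2,M:3/2):7/4):39/16):47/48,O:20/3):11/42,P:97/14)
total length: 11411/336

((((A:1/2,Y:1/2):83/16,((G:5/2,T:5/2):3/4,(J:3/2,M:3/2):7/4):39/16):47/48,O:20/3):11/42,P:97/14)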